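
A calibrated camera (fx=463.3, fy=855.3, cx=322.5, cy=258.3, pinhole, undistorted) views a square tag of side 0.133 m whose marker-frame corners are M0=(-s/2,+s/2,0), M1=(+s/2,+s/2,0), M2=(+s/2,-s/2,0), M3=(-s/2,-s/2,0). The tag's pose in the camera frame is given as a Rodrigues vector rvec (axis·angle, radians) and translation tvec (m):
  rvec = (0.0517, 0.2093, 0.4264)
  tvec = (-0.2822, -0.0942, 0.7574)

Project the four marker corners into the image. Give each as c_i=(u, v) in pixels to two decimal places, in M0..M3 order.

c0=(102.71, 190.69) c1=(168.26, 251.38) c2=(199.46, 111.17) c3=(131.81, 54.15)

Intrinsics K: fx=463.3, fy=855.3, cx=322.5, cy=258.3
Marker side s = 0.133 m; corners in marker frame (Z=0):
  M0 = (-0.0665, +0.0665, 0)
  M1 = (+0.0665, +0.0665, 0)
  M2 = (+0.0665, -0.0665, 0)
  M3 = (-0.0665, -0.0665, 0)
rvec = (0.0517, 0.2093, 0.4264), |rvec| = θ = 0.47780 rad = 27.376°
Rodrigues: sinθ=0.45983, 1−cosθ=0.11199; R = I + sinθ·[k]× + (1−cosθ)·[k]×²:
    [+0.88932 -0.40505 +0.21224]
    [+0.41567 +0.90950 -0.00597]
    [-0.19061 +0.09354 +0.97720]
t = (-0.2822, -0.0942, 0.7574) m
M0: Pc = R·M0+t = (-0.36828, -0.06136, +0.77630); u = 463.3·(-0.36828)/0.77630 + 322.5 = 102.7100, v = 855.3·(-0.06136)/0.77630 + 258.3 = 190.6949
M1: Pc = R·M1+t = (-0.25000, -0.00608, +0.75094); u = 463.3·(-0.25000)/0.75094 + 322.5 = 168.2632, v = 855.3·(-0.00608)/0.75094 + 258.3 = 251.3790
M2: Pc = R·M2+t = (-0.19612, -0.12704, +0.73850); u = 463.3·(-0.19612)/0.73850 + 322.5 = 199.4615, v = 855.3·(-0.12704)/0.73850 + 258.3 = 111.1689
M3: Pc = R·M3+t = (-0.31440, -0.18232, +0.76386); u = 463.3·(-0.31440)/0.76386 + 322.5 = 131.8053, v = 855.3·(-0.18232)/0.76386 + 258.3 = 54.1498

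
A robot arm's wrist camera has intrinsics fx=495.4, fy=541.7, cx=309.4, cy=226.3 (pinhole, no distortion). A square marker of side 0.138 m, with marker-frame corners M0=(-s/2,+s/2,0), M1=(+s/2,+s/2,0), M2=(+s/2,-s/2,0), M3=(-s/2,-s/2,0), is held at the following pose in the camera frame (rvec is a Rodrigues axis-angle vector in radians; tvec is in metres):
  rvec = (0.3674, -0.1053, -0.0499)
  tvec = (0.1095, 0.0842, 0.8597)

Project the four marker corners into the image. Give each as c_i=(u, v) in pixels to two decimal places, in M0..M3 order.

Intrinsics K: fx=495.4, fy=541.7, cx=309.4, cy=226.3
Marker side s = 0.138 m; corners in marker frame (Z=0):
  M0 = (-0.0690, +0.0690, 0)
  M1 = (+0.0690, +0.0690, 0)
  M2 = (+0.0690, -0.0690, 0)
  M3 = (-0.0690, -0.0690, 0)
rvec = (0.3674, -0.1053, -0.0499), |rvec| = θ = 0.38544 rad = 22.084°
Rodrigues: sinθ=0.37596, 1−cosθ=0.07337; R = I + sinθ·[k]× + (1−cosθ)·[k]×²:
    [+0.99329 +0.02957 -0.11177]
    [-0.06778 +0.93211 -0.35578]
    [+0.09366 +0.36097 +0.92786]
t = (0.1095, 0.0842, 0.8597) m
M0: Pc = R·M0+t = (+0.04300, +0.15319, +0.87814); u = 495.4·(+0.04300)/0.87814 + 309.4 = 333.6598, v = 541.7·(+0.15319)/0.87814 + 226.3 = 320.7996
M1: Pc = R·M1+t = (+0.18008, +0.14384, +0.89107); u = 495.4·(+0.18008)/0.89107 + 309.4 = 409.5162, v = 541.7·(+0.14384)/0.89107 + 226.3 = 313.7427
M2: Pc = R·M2+t = (+0.17600, +0.01521, +0.84126); u = 495.4·(+0.17600)/0.84126 + 309.4 = 413.0414, v = 541.7·(+0.01521)/0.84126 + 226.3 = 236.0925
M3: Pc = R·M3+t = (+0.03892, +0.02456, +0.82833); u = 495.4·(+0.03892)/0.82833 + 309.4 = 332.6784, v = 541.7·(+0.02456)/0.82833 + 226.3 = 242.3621

c0=(333.66, 320.80) c1=(409.52, 313.74) c2=(413.04, 236.09) c3=(332.68, 242.36)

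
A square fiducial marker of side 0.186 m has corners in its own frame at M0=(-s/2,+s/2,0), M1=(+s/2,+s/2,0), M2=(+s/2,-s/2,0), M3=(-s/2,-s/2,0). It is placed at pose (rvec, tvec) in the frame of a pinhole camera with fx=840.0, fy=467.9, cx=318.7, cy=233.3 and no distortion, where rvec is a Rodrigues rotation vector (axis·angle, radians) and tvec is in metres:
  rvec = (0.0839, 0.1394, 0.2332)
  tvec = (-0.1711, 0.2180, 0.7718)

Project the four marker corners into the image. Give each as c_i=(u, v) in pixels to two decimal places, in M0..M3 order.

c0=(20.42, 402.21) c1=(206.90, 434.12) c2=(250.83, 326.65) c3=(58.58, 297.28)

Intrinsics K: fx=840.0, fy=467.9, cx=318.7, cy=233.3
Marker side s = 0.186 m; corners in marker frame (Z=0):
  M0 = (-0.0930, +0.0930, 0)
  M1 = (+0.0930, +0.0930, 0)
  M2 = (+0.0930, -0.0930, 0)
  M3 = (-0.0930, -0.0930, 0)
rvec = (0.0839, 0.1394, 0.2332), |rvec| = θ = 0.28435 rad = 16.292°
Rodrigues: sinθ=0.28053, 1−cosθ=0.04016; R = I + sinθ·[k]× + (1−cosθ)·[k]×²:
    [+0.96334 -0.22426 +0.14725]
    [+0.23588 +0.96950 -0.06663]
    [-0.12781 +0.09892 +0.98685]
t = (-0.1711, 0.2180, 0.7718) m
M0: Pc = R·M0+t = (-0.28155, +0.28623, +0.79289); u = 840.0·(-0.28155)/0.79289 + 318.7 = 20.4232, v = 467.9·(+0.28623)/0.79289 + 233.3 = 402.2087
M1: Pc = R·M1+t = (-0.10237, +0.33010, +0.76911); u = 840.0·(-0.10237)/0.76911 + 318.7 = 206.8996, v = 467.9·(+0.33010)/0.76911 + 233.3 = 434.1206
M2: Pc = R·M2+t = (-0.06065, +0.14977, +0.75071); u = 840.0·(-0.06065)/0.75071 + 318.7 = 250.8333, v = 467.9·(+0.14977)/0.75071 + 233.3 = 326.6499
M3: Pc = R·M3+t = (-0.23983, +0.10590, +0.77449); u = 840.0·(-0.23983)/0.77449 + 318.7 = 58.5783, v = 467.9·(+0.10590)/0.77449 + 233.3 = 297.2787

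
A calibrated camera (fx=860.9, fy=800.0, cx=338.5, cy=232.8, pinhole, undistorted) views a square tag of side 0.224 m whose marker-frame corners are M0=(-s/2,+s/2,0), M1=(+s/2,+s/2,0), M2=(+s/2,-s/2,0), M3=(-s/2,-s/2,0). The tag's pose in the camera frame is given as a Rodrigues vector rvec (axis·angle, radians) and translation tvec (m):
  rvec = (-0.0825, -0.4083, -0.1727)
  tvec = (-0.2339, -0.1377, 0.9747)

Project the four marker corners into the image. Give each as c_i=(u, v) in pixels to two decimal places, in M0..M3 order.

c0=(45.66, 223.39) c1=(243.32, 197.67) c2=(209.73, 26.29) c3=(10.98, 35.24)

Intrinsics K: fx=860.9, fy=800.0, cx=338.5, cy=232.8
Marker side s = 0.224 m; corners in marker frame (Z=0):
  M0 = (-0.1120, +0.1120, 0)
  M1 = (+0.1120, +0.1120, 0)
  M2 = (+0.1120, -0.1120, 0)
  M3 = (-0.1120, -0.1120, 0)
rvec = (-0.0825, -0.4083, -0.1727), |rvec| = θ = 0.45093 rad = 25.837°
Rodrigues: sinθ=0.43581, 1−cosθ=0.09996; R = I + sinθ·[k]× + (1−cosθ)·[k]×²:
    [+0.90339 +0.18347 -0.38760]
    [-0.15035 +0.98199 +0.11440]
    [+0.40161 -0.04507 +0.91470]
t = (-0.2339, -0.1377, 0.9747) m
M0: Pc = R·M0+t = (-0.31453, -0.01088, +0.92467); u = 860.9·(-0.31453)/0.92467 + 338.5 = 45.6612, v = 800.0·(-0.01088)/0.92467 + 232.8 = 223.3887
M1: Pc = R·M1+t = (-0.11217, -0.04456, +1.01463); u = 860.9·(-0.11217)/1.01463 + 338.5 = 243.3233, v = 800.0·(-0.04456)/1.01463 + 232.8 = 197.6694
M2: Pc = R·M2+t = (-0.15327, -0.26452, +1.02473); u = 860.9·(-0.15327)/1.02473 + 338.5 = 209.7350, v = 800.0·(-0.26452)/1.02473 + 232.8 = 26.2889
M3: Pc = R·M3+t = (-0.35563, -0.23084, +0.93477); u = 860.9·(-0.35563)/0.93477 + 338.5 = 10.9752, v = 800.0·(-0.23084)/0.93477 + 232.8 = 35.2371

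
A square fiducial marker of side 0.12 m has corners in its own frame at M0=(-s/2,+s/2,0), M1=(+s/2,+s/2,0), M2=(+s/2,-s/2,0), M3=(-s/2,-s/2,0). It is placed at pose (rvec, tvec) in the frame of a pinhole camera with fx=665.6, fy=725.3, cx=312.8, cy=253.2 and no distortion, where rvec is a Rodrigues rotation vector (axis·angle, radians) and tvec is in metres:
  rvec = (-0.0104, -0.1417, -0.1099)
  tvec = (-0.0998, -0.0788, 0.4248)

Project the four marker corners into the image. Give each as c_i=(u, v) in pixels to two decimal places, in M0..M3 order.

Intrinsics K: fx=665.6, fy=725.3, cx=312.8, cy=253.2
Marker side s = 0.12 m; corners in marker frame (Z=0):
  M0 = (-0.0600, +0.0600, 0)
  M1 = (+0.0600, +0.0600, 0)
  M2 = (+0.0600, -0.0600, 0)
  M3 = (-0.0600, -0.0600, 0)
rvec = (-0.0104, -0.1417, -0.1099), |rvec| = θ = 0.17962 rad = 10.292°
Rodrigues: sinθ=0.17866, 1−cosθ=0.01609; R = I + sinθ·[k]× + (1−cosθ)·[k]×²:
    [+0.98396 +0.11004 -0.14037]
    [-0.10858 +0.99392 +0.01811]
    [+0.14151 -0.00258 +0.98993]
t = (-0.0998, -0.0788, 0.4248) m
M0: Pc = R·M0+t = (-0.15224, -0.01265, +0.41615); u = 665.6·(-0.15224)/0.41615 + 312.8 = 69.3143, v = 725.3·(-0.01265)/0.41615 + 253.2 = 231.1526
M1: Pc = R·M1+t = (-0.03416, -0.02568, +0.43314); u = 665.6·(-0.03416)/0.43314 + 312.8 = 260.3072, v = 725.3·(-0.02568)/0.43314 + 253.2 = 210.1995
M2: Pc = R·M2+t = (-0.04736, -0.14495, +0.43345); u = 665.6·(-0.04736)/0.43345 + 312.8 = 240.0664, v = 725.3·(-0.14495)/0.43345 + 253.2 = 10.6500
M3: Pc = R·M3+t = (-0.16544, -0.13192, +0.41646); u = 665.6·(-0.16544)/0.41646 + 312.8 = 48.3901, v = 725.3·(-0.13192)/0.41646 + 253.2 = 23.4510

c0=(69.31, 231.15) c1=(260.31, 210.20) c2=(240.07, 10.65) c3=(48.39, 23.45)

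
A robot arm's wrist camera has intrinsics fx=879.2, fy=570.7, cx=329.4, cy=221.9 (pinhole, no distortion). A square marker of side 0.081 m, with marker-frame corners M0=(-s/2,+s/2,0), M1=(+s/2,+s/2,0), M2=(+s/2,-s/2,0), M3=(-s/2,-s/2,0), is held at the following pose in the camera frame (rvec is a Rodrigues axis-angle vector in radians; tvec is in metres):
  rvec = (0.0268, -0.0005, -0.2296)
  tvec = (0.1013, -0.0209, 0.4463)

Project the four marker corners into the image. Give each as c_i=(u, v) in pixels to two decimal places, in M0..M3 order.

c0=(469.05, 257.28) c1=(624.16, 233.77) c2=(589.18, 132.74) c3=(433.34, 156.41)

Intrinsics K: fx=879.2, fy=570.7, cx=329.4, cy=221.9
Marker side s = 0.081 m; corners in marker frame (Z=0):
  M0 = (-0.0405, +0.0405, 0)
  M1 = (+0.0405, +0.0405, 0)
  M2 = (+0.0405, -0.0405, 0)
  M3 = (-0.0405, -0.0405, 0)
rvec = (0.0268, -0.0005, -0.2296), |rvec| = θ = 0.23116 rad = 13.244°
Rodrigues: sinθ=0.22911, 1−cosθ=0.02660; R = I + sinθ·[k]× + (1−cosθ)·[k]×²:
    [+0.97376 +0.22755 -0.00356]
    [-0.22757 +0.97340 -0.02650]
    [-0.00257 +0.02662 +0.99964]
t = (0.1013, -0.0209, 0.4463) m
M0: Pc = R·M0+t = (+0.07108, +0.02774, +0.44748); u = 879.2·(+0.07108)/0.44748 + 329.4 = 469.0534, v = 570.7·(+0.02774)/0.44748 + 221.9 = 257.2775
M1: Pc = R·M1+t = (+0.14995, +0.00931, +0.44727); u = 879.2·(+0.14995)/0.44727 + 329.4 = 624.1607, v = 570.7·(+0.00931)/0.44727 + 221.9 = 233.7744
M2: Pc = R·M2+t = (+0.13152, -0.06954, +0.44512); u = 879.2·(+0.13152)/0.44512 + 329.4 = 589.1818, v = 570.7·(-0.06954)/0.44512 + 221.9 = 132.7415
M3: Pc = R·M3+t = (+0.05265, -0.05111, +0.44533); u = 879.2·(+0.05265)/0.44533 + 329.4 = 433.3398, v = 570.7·(-0.05111)/0.44533 + 221.9 = 156.4056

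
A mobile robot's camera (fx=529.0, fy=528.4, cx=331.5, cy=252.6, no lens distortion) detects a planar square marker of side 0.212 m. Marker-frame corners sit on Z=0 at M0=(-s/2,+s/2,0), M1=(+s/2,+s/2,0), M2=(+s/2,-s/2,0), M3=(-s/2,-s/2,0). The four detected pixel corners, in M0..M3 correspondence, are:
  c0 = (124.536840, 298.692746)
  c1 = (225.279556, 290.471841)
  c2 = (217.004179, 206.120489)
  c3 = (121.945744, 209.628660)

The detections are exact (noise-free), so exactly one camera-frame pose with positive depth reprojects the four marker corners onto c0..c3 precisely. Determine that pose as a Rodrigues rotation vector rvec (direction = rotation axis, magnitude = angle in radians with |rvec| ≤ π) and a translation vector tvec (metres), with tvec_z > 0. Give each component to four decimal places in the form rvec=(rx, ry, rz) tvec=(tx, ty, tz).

Intrinsics K: fx=529.0, fy=528.4, cx=331.5, cy=252.6
Marker side s = 0.212 m; corners in marker frame (Z=0):
  M0 = (-0.1060, +0.1060, 0)
  M1 = (+0.1060, +0.1060, 0)
  M2 = (+0.1060, -0.1060, 0)
  M3 = (-0.1060, -0.1060, 0)
Detected image corners:
  c0 = (124.536840, 298.692746) px
  c1 = (225.279556, 290.471841) px
  c2 = (217.004179, 206.120489) px
  c3 = (121.945744, 209.628660) px
Planar DLT: solve 8×8 A·h = b for H (H[2,2]=1):
  H  [+502.19046 -23.45845 +173.33847]
  H  [+32.20731 +336.61010 +249.83574]
  H  [+0.23696 -0.28703 +1.00000]
B = K⁻¹H; ‖b₁‖=0.836787, ‖b₂‖=0.836787; λ = 2/(‖b₁‖+‖b₂‖) = 1.195047, sign → tz>0 ⇒ λ=+1.195047
r₁ = λ·B[:,0] = (+0.95703,-0.06253,+0.28318); r₂ = λ·B[:,1] = (+0.16196,+0.92526,-0.34301)
r₃ = r₁×r₂ = (-0.24057,+0.37413,+0.89563); SVD([r₁ r₂ r₃]) → R = UVᵀ:
  R  [+0.95703 +0.16196 -0.24057]
  R  [-0.06253 +0.92526 +0.37413]
  R  [+0.28318 -0.34301 +0.89563]
t = (-0.35730, -0.00625, +1.19505) m
tr R = 2.777918; θ = arccos((tr R − 1)/2) = 0.475729 rad = 27.257°
axis k = ((R−Rᵀ)₃₂, (R−Rᵀ)₁₃, (R−Rᵀ)₂₁) / (2 sinθ) = (-0.782931, -0.571799, -0.245082)
rvec = θ·k = (-0.372463, -0.272021, -0.116593)

rvec=(-0.3725, -0.2720, -0.1166) tvec=(-0.3573, -0.0063, 1.1950)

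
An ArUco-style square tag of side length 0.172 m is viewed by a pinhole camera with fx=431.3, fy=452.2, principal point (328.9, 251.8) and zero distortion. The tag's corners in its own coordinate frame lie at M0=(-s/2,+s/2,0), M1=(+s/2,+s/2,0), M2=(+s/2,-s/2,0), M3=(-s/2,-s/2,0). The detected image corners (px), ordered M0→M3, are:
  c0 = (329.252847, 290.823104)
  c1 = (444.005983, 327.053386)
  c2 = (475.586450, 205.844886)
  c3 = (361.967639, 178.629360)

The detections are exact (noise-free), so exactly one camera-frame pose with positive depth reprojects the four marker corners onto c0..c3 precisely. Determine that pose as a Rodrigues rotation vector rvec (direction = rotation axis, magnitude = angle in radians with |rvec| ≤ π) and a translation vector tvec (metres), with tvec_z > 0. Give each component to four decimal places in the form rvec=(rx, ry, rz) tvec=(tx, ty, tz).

Intrinsics K: fx=431.3, fy=452.2, cx=328.9, cy=251.8
Marker side s = 0.172 m; corners in marker frame (Z=0):
  M0 = (-0.0860, +0.0860, 0)
  M1 = (+0.0860, +0.0860, 0)
  M2 = (+0.0860, -0.0860, 0)
  M3 = (-0.0860, -0.0860, 0)
Detected image corners:
  c0 = (329.252847, 290.823104) px
  c1 = (444.005983, 327.053386) px
  c2 = (475.586450, 205.844886) px
  c3 = (361.967639, 178.629360) px
Planar DLT: solve 8×8 A·h = b for H (H[2,2]=1):
  H  [+501.69631 -255.92233 +400.96300]
  H  [+83.16403 +634.71151 +249.17989]
  H  [-0.40260 -0.17110 +1.00000]
B = K⁻¹H; ‖b₁‖=1.578036, ‖b₂‖=1.578036; λ = 2/(‖b₁‖+‖b₂‖) = 0.633699, sign → tz>0 ⇒ λ=+0.633699
r₁ = λ·B[:,0] = (+0.93168,+0.25861,-0.25513); r₂ = λ·B[:,1] = (-0.29334,+0.94984,-0.10843)
r₃ = r₁×r₂ = (+0.21429,+0.17586,+0.96081); SVD([r₁ r₂ r₃]) → R = UVᵀ:
  R  [+0.93168 -0.29334 +0.21429]
  R  [+0.25861 +0.94984 +0.17586]
  R  [-0.25513 -0.10843 +0.96081]
t = (+0.10588, -0.00367, +0.63370) m
tr R = 2.842334; θ = arccos((tr R − 1)/2) = 0.399728 rad = 22.903°
axis k = ((R−Rᵀ)₃₂, (R−Rᵀ)₁₃, (R−Rᵀ)₂₁) / (2 sinθ) = (-0.365246, +0.603099, +0.709131)
rvec = θ·k = (-0.145999, +0.241076, +0.283460)

rvec=(-0.1460, 0.2411, 0.2835) tvec=(0.1059, -0.0037, 0.6337)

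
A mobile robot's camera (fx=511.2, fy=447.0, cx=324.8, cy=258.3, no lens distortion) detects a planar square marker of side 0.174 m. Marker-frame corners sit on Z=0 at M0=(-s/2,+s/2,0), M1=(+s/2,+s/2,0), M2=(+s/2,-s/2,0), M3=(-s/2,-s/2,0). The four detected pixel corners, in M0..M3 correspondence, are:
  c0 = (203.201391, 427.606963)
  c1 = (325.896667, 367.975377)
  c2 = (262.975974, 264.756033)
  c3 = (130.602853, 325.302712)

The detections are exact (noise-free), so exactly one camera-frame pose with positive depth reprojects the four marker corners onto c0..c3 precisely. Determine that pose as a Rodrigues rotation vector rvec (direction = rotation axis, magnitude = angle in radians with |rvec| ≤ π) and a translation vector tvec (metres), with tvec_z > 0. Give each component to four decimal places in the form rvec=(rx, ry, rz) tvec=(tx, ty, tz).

rvec=(0.1962, -0.1498, -0.4728) tvec=(-0.1131, 0.1252, 0.6269)

Intrinsics K: fx=511.2, fy=447.0, cx=324.8, cy=258.3
Marker side s = 0.174 m; corners in marker frame (Z=0):
  M0 = (-0.0870, +0.0870, 0)
  M1 = (+0.0870, +0.0870, 0)
  M2 = (+0.0870, -0.0870, 0)
  M3 = (-0.0870, -0.0870, 0)
Detected image corners:
  c0 = (203.201391, 427.606963) px
  c1 = (325.896667, 367.975377) px
  c2 = (262.975974, 264.756033) px
  c3 = (130.602853, 325.302712) px
Planar DLT: solve 8×8 A·h = b for H (H[2,2]=1):
  H  [+767.97380 +470.58552 +232.57393]
  H  [-291.38493 +713.07237 +347.58390]
  H  [+0.15552 +0.35349 +1.00000]
B = K⁻¹H; ‖b₁‖=1.595031, ‖b₂‖=1.595031; λ = 2/(‖b₁‖+‖b₂‖) = 0.626947, sign → tz>0 ⇒ λ=+0.626947
r₁ = λ·B[:,0] = (+0.87991,-0.46503,+0.09750); r₂ = λ·B[:,1] = (+0.43633,+0.87207,+0.22162)
r₃ = r₁×r₂ = (-0.18809,-0.15246,+0.97025); SVD([r₁ r₂ r₃]) → R = UVᵀ:
  R  [+0.87991 +0.43633 -0.18809]
  R  [-0.46503 +0.87207 -0.15246]
  R  [+0.09750 +0.22162 +0.97025]
t = (-0.11311, +0.12523, +0.62695) m
tr R = 2.722225; θ = arccos((tr R − 1)/2) = 0.533343 rad = 30.558°
axis k = ((R−Rᵀ)₃₂, (R−Rᵀ)₁₃, (R−Rᵀ)₂₁) / (2 sinθ) = (+0.367887, -0.280865, -0.886439)
rvec = θ·k = (+0.196210, -0.149797, -0.472776)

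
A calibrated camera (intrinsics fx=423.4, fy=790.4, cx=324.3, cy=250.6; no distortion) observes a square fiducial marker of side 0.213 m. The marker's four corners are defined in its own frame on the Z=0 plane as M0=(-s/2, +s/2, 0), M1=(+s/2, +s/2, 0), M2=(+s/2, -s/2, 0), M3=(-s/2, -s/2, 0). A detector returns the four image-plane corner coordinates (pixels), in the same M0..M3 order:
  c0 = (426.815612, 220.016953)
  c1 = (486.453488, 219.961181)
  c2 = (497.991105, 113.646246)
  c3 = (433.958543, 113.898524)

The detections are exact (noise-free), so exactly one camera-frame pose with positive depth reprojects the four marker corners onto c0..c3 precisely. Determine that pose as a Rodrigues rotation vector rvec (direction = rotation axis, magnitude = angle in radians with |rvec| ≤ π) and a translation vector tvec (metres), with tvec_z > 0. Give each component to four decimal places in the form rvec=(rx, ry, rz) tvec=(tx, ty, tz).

Intrinsics K: fx=423.4, fy=790.4, cx=324.3, cy=250.6
Marker side s = 0.213 m; corners in marker frame (Z=0):
  M0 = (-0.1065, +0.1065, 0)
  M1 = (+0.1065, +0.1065, 0)
  M2 = (+0.1065, -0.1065, 0)
  M3 = (-0.1065, -0.1065, 0)
Detected image corners:
  c0 = (426.815612, 220.016953) px
  c1 = (486.453488, 219.961181) px
  c2 = (497.991105, 113.646246) px
  c3 = (433.958543, 113.898524) px
Planar DLT: solve 8×8 A·h = b for H (H[2,2]=1):
  H  [+286.15660 +109.50816 +461.11234]
  H  [-2.07582 +554.14515 +168.76101]
  H  [-0.00820 +0.33243 +1.00000]
B = K⁻¹H; ‖b₁‖=0.682187, ‖b₂‖=0.682187; λ = 2/(‖b₁‖+‖b₂‖) = 1.465874, sign → tz>0 ⇒ λ=+1.465874
r₁ = λ·B[:,0] = (+0.99993,-0.00004,-0.01203); r₂ = λ·B[:,1] = (+0.00589,+0.87322,+0.48730)
r₃ = r₁×r₂ = (+0.01048,-0.48733,+0.87315); SVD([r₁ r₂ r₃]) → R = UVᵀ:
  R  [+0.99993 +0.00589 +0.01048]
  R  [-0.00004 +0.87322 -0.48733]
  R  [-0.01203 +0.48730 +0.87315]
t = (+0.47366, -0.15178, +1.46587) m
tr R = 2.746298; θ = arccos((tr R − 1)/2) = 0.509170 rad = 29.173°
axis k = ((R−Rᵀ)₃₂, (R−Rᵀ)₁₃, (R−Rᵀ)₂₁) / (2 sinθ) = (+0.999715, +0.023088, -0.006082)
rvec = θ·k = (+0.509025, +0.011756, -0.003097)

rvec=(0.5090, 0.0118, -0.0031) tvec=(0.4737, -0.1518, 1.4659)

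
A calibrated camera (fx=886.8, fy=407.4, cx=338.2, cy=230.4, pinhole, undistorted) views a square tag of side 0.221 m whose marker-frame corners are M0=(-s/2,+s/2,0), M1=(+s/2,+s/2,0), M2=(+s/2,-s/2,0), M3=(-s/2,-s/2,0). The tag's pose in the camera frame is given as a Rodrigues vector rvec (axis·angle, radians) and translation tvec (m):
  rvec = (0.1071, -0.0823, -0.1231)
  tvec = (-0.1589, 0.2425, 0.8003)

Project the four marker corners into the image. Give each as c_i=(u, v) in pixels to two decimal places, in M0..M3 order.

c0=(56.88, 415.56) c1=(298.70, 397.90) c2=(268.43, 291.52) c3=(18.32, 307.46)

Intrinsics K: fx=886.8, fy=407.4, cx=338.2, cy=230.4
Marker side s = 0.221 m; corners in marker frame (Z=0):
  M0 = (-0.1105, +0.1105, 0)
  M1 = (+0.1105, +0.1105, 0)
  M2 = (+0.1105, -0.1105, 0)
  M3 = (-0.1105, -0.1105, 0)
rvec = (0.1071, -0.0823, -0.1231), |rvec| = θ = 0.18275 rad = 10.471°
Rodrigues: sinθ=0.18173, 1−cosθ=0.01665; R = I + sinθ·[k]× + (1−cosθ)·[k]×²:
    [+0.98907 +0.11802 -0.08842]
    [-0.12681 +0.98672 -0.10145]
    [+0.07527 +0.11156 +0.99090]
t = (-0.1589, 0.2425, 0.8003) m
M0: Pc = R·M0+t = (-0.25515, +0.36555, +0.80431); u = 886.8·(-0.25515)/0.80431 + 338.2 = 56.8811, v = 407.4·(+0.36555)/0.80431 + 230.4 = 415.5567
M1: Pc = R·M1+t = (-0.03657, +0.33752, +0.82094); u = 886.8·(-0.03657)/0.82094 + 338.2 = 298.6999, v = 407.4·(+0.33752)/0.82094 + 230.4 = 397.8972
M2: Pc = R·M2+t = (-0.06265, +0.11945, +0.79629); u = 886.8·(-0.06265)/0.79629 + 338.2 = 268.4296, v = 407.4·(+0.11945)/0.79629 + 230.4 = 291.5155
M3: Pc = R·M3+t = (-0.28123, +0.14748, +0.77966); u = 886.8·(-0.28123)/0.77966 + 338.2 = 18.3183, v = 407.4·(+0.14748)/0.77966 + 230.4 = 307.4637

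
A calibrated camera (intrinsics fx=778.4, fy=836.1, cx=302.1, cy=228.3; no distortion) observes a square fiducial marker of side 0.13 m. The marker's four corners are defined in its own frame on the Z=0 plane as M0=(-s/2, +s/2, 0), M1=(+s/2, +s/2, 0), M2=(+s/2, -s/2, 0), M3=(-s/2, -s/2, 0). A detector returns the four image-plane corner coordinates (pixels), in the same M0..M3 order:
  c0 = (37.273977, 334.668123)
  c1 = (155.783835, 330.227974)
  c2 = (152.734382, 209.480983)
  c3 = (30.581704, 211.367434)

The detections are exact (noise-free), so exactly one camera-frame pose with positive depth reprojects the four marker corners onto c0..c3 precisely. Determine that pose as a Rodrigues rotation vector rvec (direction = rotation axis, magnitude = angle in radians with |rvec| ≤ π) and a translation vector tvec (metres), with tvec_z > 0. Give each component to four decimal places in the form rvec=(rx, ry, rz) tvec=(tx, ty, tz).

Intrinsics K: fx=778.4, fy=836.1, cx=302.1, cy=228.3
Marker side s = 0.13 m; corners in marker frame (Z=0):
  M0 = (-0.0650, +0.0650, 0)
  M1 = (+0.0650, +0.0650, 0)
  M2 = (+0.0650, -0.0650, 0)
  M3 = (-0.0650, -0.0650, 0)
Detected image corners:
  c0 = (37.273977, 334.668123) px
  c1 = (155.783835, 330.227974) px
  c2 = (152.734382, 209.480983) px
  c3 = (30.581704, 211.367434) px
Planar DLT: solve 8×8 A·h = b for H (H[2,2]=1):
  H  [+941.11827 +58.59242 +94.78176]
  H  [+20.81042 +999.91488 +272.31571]
  H  [+0.16685 +0.22612 +1.00000]
B = K⁻¹H; ‖b₁‖=1.156573, ‖b₂‖=1.156573; λ = 2/(‖b₁‖+‖b₂‖) = 0.864623, sign → tz>0 ⇒ λ=+0.864623
r₁ = λ·B[:,0] = (+0.98938,-0.01787,+0.14426); r₂ = λ·B[:,1] = (-0.01079,+0.98064,+0.19551)
r₃ = r₁×r₂ = (-0.14496,-0.19499,+0.97003); SVD([r₁ r₂ r₃]) → R = UVᵀ:
  R  [+0.98938 -0.01079 -0.14496]
  R  [-0.01787 +0.98064 -0.19499]
  R  [+0.14426 +0.19551 +0.97003]
t = (-0.23028, +0.04552, +0.86462) m
tr R = 2.940056; θ = arccos((tr R − 1)/2) = 0.245450 rad = 14.063°
axis k = ((R−Rᵀ)₃₂, (R−Rᵀ)₁₃, (R−Rᵀ)₂₁) / (2 sinθ) = (+0.803508, -0.595116, -0.014560)
rvec = θ·k = (+0.197221, -0.146071, -0.003574)

rvec=(0.1972, -0.1461, -0.0036) tvec=(-0.2303, 0.0455, 0.8646)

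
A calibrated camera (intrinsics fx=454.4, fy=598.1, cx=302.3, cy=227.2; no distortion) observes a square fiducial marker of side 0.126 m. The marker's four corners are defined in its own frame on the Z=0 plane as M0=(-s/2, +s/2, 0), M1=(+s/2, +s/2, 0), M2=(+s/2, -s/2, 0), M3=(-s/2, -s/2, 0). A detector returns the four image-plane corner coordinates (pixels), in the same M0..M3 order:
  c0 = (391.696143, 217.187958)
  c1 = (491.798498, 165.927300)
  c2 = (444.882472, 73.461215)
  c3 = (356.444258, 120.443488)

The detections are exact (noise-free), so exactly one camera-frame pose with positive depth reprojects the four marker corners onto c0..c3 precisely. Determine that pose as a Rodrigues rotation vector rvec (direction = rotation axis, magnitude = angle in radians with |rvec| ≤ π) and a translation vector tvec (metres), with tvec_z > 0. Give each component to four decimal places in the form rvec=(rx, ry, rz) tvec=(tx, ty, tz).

Intrinsics K: fx=454.4, fy=598.1, cx=302.3, cy=227.2
Marker side s = 0.126 m; corners in marker frame (Z=0):
  M0 = (-0.0630, +0.0630, 0)
  M1 = (+0.0630, +0.0630, 0)
  M2 = (+0.0630, -0.0630, 0)
  M3 = (-0.0630, -0.0630, 0)
Detected image corners:
  c0 = (391.696143, 217.187958) px
  c1 = (491.798498, 165.927300) px
  c2 = (444.882472, 73.461215) px
  c3 = (356.444258, 120.443488) px
Planar DLT: solve 8×8 A·h = b for H (H[2,2]=1):
  H  [+693.61869 -65.31834 +419.63838]
  H  [-406.61799 +617.04927 +141.67895]
  H  [-0.12310 -0.92834 +1.00000]
B = K⁻¹H; ‖b₁‖=1.732839, ‖b₂‖=1.732839; λ = 2/(‖b₁‖+‖b₂‖) = 0.577088, sign → tz>0 ⇒ λ=+0.577088
r₁ = λ·B[:,0] = (+0.92816,-0.36535,-0.07104); r₂ = λ·B[:,1] = (+0.27346,+0.79888,-0.53573)
r₃ = r₁×r₂ = (+0.25248,+0.47782,+0.84139); SVD([r₁ r₂ r₃]) → R = UVᵀ:
  R  [+0.92816 +0.27346 +0.25248]
  R  [-0.36535 +0.79888 +0.47782]
  R  [-0.07104 -0.53573 +0.84139]
t = (+0.14902, -0.08252, +0.57709) m
tr R = 2.568430; θ = arccos((tr R − 1)/2) = 0.669366 rad = 38.352°
axis k = ((R−Rᵀ)₃₂, (R−Rᵀ)₁₃, (R−Rᵀ)₂₁) / (2 sinθ) = (-0.816738, +0.260699, -0.514757)
rvec = θ·k = (-0.546697, +0.174503, -0.344561)

rvec=(-0.5467, 0.1745, -0.3446) tvec=(0.1490, -0.0825, 0.5771)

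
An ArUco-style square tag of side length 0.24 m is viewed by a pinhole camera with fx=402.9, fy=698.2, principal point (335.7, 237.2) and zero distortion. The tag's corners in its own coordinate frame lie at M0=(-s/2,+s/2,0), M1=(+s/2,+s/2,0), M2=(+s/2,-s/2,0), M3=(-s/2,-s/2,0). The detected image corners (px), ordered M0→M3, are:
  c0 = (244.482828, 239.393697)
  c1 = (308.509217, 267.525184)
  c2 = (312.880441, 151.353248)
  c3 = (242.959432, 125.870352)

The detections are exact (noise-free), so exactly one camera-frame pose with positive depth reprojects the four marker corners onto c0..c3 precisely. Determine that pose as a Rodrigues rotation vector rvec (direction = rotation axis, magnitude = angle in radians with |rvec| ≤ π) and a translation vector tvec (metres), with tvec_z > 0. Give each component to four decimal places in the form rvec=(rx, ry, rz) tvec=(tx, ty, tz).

rvec=(0.4814, 0.2935, 0.1659) tvec=(-0.1936, -0.0735, 1.3167)

Intrinsics K: fx=402.9, fy=698.2, cx=335.7, cy=237.2
Marker side s = 0.24 m; corners in marker frame (Z=0):
  M0 = (-0.1200, +0.1200, 0)
  M1 = (+0.1200, +0.1200, 0)
  M2 = (+0.1200, -0.1200, 0)
  M3 = (-0.1200, -0.1200, 0)
Detected image corners:
  c0 = (244.482828, 239.393697) px
  c1 = (308.509217, 267.525184) px
  c2 = (312.880441, 151.353248) px
  c3 = (242.959432, 125.870352) px
Planar DLT: solve 8×8 A·h = b for H (H[2,2]=1):
  H  [+228.40514 +94.92696 +276.45048]
  H  [+76.49510 +549.54973 +198.24539]
  H  [-0.18079 +0.36288 +1.00000]
B = K⁻¹H; ‖b₁‖=0.759464, ‖b₂‖=0.759464; λ = 2/(‖b₁‖+‖b₂‖) = 1.316718, sign → tz>0 ⇒ λ=+1.316718
r₁ = λ·B[:,0] = (+0.94480,+0.22513,-0.23805); r₂ = λ·B[:,1] = (-0.08789,+0.87405,+0.47781)
r₃ = r₁×r₂ = (+0.31564,-0.43051,+0.84559); SVD([r₁ r₂ r₃]) → R = UVᵀ:
  R  [+0.94480 -0.08789 +0.31564]
  R  [+0.22513 +0.87405 -0.43051]
  R  [-0.23805 +0.47781 +0.84559]
t = (-0.19363, -0.07346, +1.31672) m
tr R = 2.664446; θ = arccos((tr R − 1)/2) = 0.587691 rad = 33.672°
axis k = ((R−Rᵀ)₃₂, (R−Rᵀ)₁₃, (R−Rᵀ)₂₁) / (2 sinθ) = (+0.819138, +0.499328, +0.282285)
rvec = θ·k = (+0.481400, +0.293451, +0.165896)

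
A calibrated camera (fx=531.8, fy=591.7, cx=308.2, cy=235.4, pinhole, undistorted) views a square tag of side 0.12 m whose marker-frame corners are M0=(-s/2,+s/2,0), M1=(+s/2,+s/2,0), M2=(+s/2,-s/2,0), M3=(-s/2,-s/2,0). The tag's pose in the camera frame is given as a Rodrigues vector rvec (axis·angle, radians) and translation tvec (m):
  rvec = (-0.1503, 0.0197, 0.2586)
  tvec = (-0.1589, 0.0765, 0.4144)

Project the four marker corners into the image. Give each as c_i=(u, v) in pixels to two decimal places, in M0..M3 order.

c0=(5.44, 407.46) c1=(154.89, 454.03) c2=(200.11, 283.71) c3=(56.30, 240.92)

Intrinsics K: fx=531.8, fy=591.7, cx=308.2, cy=235.4
Marker side s = 0.12 m; corners in marker frame (Z=0):
  M0 = (-0.0600, +0.0600, 0)
  M1 = (+0.0600, +0.0600, 0)
  M2 = (+0.0600, -0.0600, 0)
  M3 = (-0.0600, -0.0600, 0)
rvec = (-0.1503, 0.0197, 0.2586), |rvec| = θ = 0.29975 rad = 17.175°
Rodrigues: sinθ=0.29528, 1−cosθ=0.04459; R = I + sinθ·[k]× + (1−cosθ)·[k]×²:
    [+0.96662 -0.25621 +0.00012]
    [+0.25328 +0.95560 +0.15059]
    [-0.03870 -0.14553 +0.98860]
t = (-0.1589, 0.0765, 0.4144) m
M0: Pc = R·M0+t = (-0.23227, +0.11864, +0.40799); u = 531.8·(-0.23227)/0.40799 + 308.2 = 5.4444, v = 591.7·(+0.11864)/0.40799 + 235.4 = 407.4608
M1: Pc = R·M1+t = (-0.11628, +0.14903, +0.40335); u = 531.8·(-0.11628)/0.40335 + 308.2 = 154.8941, v = 591.7·(+0.14903)/0.40335 + 235.4 = 454.0275
M2: Pc = R·M2+t = (-0.08553, +0.03436, +0.42081); u = 531.8·(-0.08553)/0.42081 + 308.2 = 200.1113, v = 591.7·(+0.03436)/0.42081 + 235.4 = 283.7141
M3: Pc = R·M3+t = (-0.20152, +0.00397, +0.42545); u = 531.8·(-0.20152)/0.42545 + 308.2 = 56.3026, v = 591.7·(+0.00397)/0.42545 + 235.4 = 240.9176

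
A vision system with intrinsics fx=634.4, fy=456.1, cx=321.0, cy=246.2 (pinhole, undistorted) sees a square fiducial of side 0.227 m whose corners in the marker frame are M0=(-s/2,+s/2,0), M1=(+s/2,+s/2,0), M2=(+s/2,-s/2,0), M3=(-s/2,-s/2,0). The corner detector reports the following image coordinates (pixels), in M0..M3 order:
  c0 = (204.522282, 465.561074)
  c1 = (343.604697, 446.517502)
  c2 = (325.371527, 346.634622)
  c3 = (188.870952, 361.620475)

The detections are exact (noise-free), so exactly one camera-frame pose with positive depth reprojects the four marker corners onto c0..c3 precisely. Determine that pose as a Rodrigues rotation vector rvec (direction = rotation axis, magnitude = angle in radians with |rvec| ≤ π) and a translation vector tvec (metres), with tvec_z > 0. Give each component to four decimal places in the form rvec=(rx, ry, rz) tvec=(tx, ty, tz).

rvec=(-0.1168, -0.1588, -0.1236) tvec=(-0.0889, 0.3603, 1.0392)

Intrinsics K: fx=634.4, fy=456.1, cx=321.0, cy=246.2
Marker side s = 0.227 m; corners in marker frame (Z=0):
  M0 = (-0.1135, +0.1135, 0)
  M1 = (+0.1135, +0.1135, 0)
  M2 = (+0.1135, -0.1135, 0)
  M3 = (-0.1135, -0.1135, 0)
Detected image corners:
  c0 = (204.522282, 465.561074) px
  c1 = (343.604697, 446.517502) px
  c2 = (325.371527, 346.634622) px
  c3 = (188.870952, 361.620475) px
Planar DLT: solve 8×8 A·h = b for H (H[2,2]=1):
  H  [+649.00671 +47.64314 +266.73267]
  H  [-10.69858 +407.46495 +404.34049]
  H  [+0.15837 -0.10202 +1.00000]
B = K⁻¹H; ‖b₁‖=0.962286, ‖b₂‖=0.962286; λ = 2/(‖b₁‖+‖b₂‖) = 1.039193, sign → tz>0 ⇒ λ=+1.039193
r₁ = λ·B[:,0] = (+0.97985,-0.11321,+0.16458); r₂ = λ·B[:,1] = (+0.13168,+0.98561,-0.10601)
r₃ = r₁×r₂ = (-0.15020,+0.12555,+0.98065); SVD([r₁ r₂ r₃]) → R = UVᵀ:
  R  [+0.97985 +0.13168 -0.15020]
  R  [-0.11321 +0.98561 +0.12555]
  R  [+0.16458 -0.10601 +0.98065]
t = (-0.08889, +0.36031, +1.03919) m
tr R = 2.946103; θ = arccos((tr R − 1)/2) = 0.232682 rad = 13.332°
axis k = ((R−Rᵀ)₃₂, (R−Rᵀ)₁₃, (R−Rᵀ)₂₁) / (2 sinθ) = (-0.502114, -0.682561, -0.531029)
rvec = θ·k = (-0.116833, -0.158820, -0.123561)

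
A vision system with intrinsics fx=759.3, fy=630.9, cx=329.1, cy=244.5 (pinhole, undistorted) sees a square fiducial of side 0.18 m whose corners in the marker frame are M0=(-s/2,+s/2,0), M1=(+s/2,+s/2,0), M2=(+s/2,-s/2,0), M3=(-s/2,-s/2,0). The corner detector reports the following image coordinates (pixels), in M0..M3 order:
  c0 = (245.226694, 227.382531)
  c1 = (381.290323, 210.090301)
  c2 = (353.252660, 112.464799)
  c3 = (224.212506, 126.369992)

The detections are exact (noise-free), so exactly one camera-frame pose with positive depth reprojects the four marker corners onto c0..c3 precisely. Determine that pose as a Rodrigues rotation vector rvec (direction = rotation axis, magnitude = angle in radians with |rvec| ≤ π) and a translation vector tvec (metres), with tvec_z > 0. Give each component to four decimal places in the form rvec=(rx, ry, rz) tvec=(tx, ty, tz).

Intrinsics K: fx=759.3, fy=630.9, cx=329.1, cy=244.5
Marker side s = 0.18 m; corners in marker frame (Z=0):
  M0 = (-0.0900, +0.0900, 0)
  M1 = (+0.0900, +0.0900, 0)
  M2 = (+0.0900, -0.0900, 0)
  M3 = (-0.0900, -0.0900, 0)
Detected image corners:
  c0 = (245.226694, 227.382531) px
  c1 = (381.290323, 210.090301) px
  c2 = (353.252660, 112.464799) px
  c3 = (224.212506, 126.369992) px
Planar DLT: solve 8×8 A·h = b for H (H[2,2]=1):
  H  [+777.73032 +40.14404 +301.47243]
  H  [-62.85606 +497.52914 +167.54847]
  H  [+0.13918 -0.32012 +1.00000]
B = K⁻¹H; ‖b₁‖=0.985977, ‖b₂‖=0.985977; λ = 2/(‖b₁‖+‖b₂‖) = 1.014223, sign → tz>0 ⇒ λ=+1.014223
r₁ = λ·B[:,0] = (+0.97766,-0.15575,+0.14116); r₂ = λ·B[:,1] = (+0.19434,+0.92564,-0.32468)
r₃ = r₁×r₂ = (-0.08010,+0.34486,+0.93523); SVD([r₁ r₂ r₃]) → R = UVᵀ:
  R  [+0.97766 +0.19434 -0.08010]
  R  [-0.15575 +0.92564 +0.34486]
  R  [+0.14116 -0.32468 +0.93523]
t = (-0.03690, -0.12371, +1.01422) m
tr R = 2.838534; θ = arccos((tr R − 1)/2) = 0.404583 rad = 23.181°
axis k = ((R−Rᵀ)₃₂, (R−Rᵀ)₁₃, (R−Rᵀ)₂₁) / (2 sinθ) = (-0.850447, -0.281043, -0.444697)
rvec = θ·k = (-0.344076, -0.113705, -0.179917)

rvec=(-0.3441, -0.1137, -0.1799) tvec=(-0.0369, -0.1237, 1.0142)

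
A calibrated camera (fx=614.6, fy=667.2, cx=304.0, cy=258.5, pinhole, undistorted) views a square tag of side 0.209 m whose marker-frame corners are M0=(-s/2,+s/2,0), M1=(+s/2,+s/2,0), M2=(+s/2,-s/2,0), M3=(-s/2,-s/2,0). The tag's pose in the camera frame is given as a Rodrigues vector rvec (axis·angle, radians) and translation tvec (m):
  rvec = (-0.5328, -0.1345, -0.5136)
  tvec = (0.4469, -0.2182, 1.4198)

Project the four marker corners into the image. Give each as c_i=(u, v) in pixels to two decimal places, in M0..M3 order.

Intrinsics K: fx=614.6, fy=667.2, cx=304.0, cy=258.5
Marker side s = 0.209 m; corners in marker frame (Z=0):
  M0 = (-0.1045, +0.1045, 0)
  M1 = (+0.1045, +0.1045, 0)
  M2 = (+0.1045, -0.1045, 0)
  M3 = (-0.1045, -0.1045, 0)
rvec = (-0.5328, -0.1345, -0.5136), |rvec| = θ = 0.75216 rad = 43.096°
Rodrigues: sinθ=0.68322, 1−cosθ=0.26979; R = I + sinθ·[k]× + (1−cosθ)·[k]×²:
    [+0.86558 +0.50070 +0.00832]
    [-0.43235 +0.73884 +0.51691]
    [+0.25266 -0.45102 +0.85600]
t = (0.4469, -0.2182, 1.4198) m
M0: Pc = R·M0+t = (+0.40877, -0.09581, +1.34626); u = 614.6·(+0.40877)/1.34626 + 304.0 = 490.6124, v = 667.2·(-0.09581)/1.34626 + 258.5 = 211.0168
M1: Pc = R·M1+t = (+0.58968, -0.18617, +1.39907); u = 614.6·(+0.58968)/1.39907 + 304.0 = 563.0396, v = 667.2·(-0.18617)/1.39907 + 258.5 = 169.7169
M2: Pc = R·M2+t = (+0.48503, -0.34059, +1.49334); u = 614.6·(+0.48503)/1.49334 + 304.0 = 503.6202, v = 667.2·(-0.34059)/1.49334 + 258.5 = 106.3298
M3: Pc = R·M3+t = (+0.30412, -0.25023, +1.44053); u = 614.6·(+0.30412)/1.44053 + 304.0 = 433.7541, v = 667.2·(-0.25023)/1.44053 + 258.5 = 142.6035

c0=(490.61, 211.02) c1=(563.04, 169.72) c2=(503.62, 106.33) c3=(433.75, 142.60)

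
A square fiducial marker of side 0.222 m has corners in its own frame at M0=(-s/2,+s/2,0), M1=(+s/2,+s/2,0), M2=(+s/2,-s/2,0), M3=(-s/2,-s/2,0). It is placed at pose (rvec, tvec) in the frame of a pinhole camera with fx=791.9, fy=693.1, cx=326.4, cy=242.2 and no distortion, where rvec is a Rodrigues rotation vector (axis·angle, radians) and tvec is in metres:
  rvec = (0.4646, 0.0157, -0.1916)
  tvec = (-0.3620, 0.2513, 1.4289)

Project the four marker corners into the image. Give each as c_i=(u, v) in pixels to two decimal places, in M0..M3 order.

c0=(86.26, 414.26) c1=(201.44, 396.95) c2=(168.50, 309.86) c3=(45.45, 329.21)

Intrinsics K: fx=791.9, fy=693.1, cx=326.4, cy=242.2
Marker side s = 0.222 m; corners in marker frame (Z=0):
  M0 = (-0.1110, +0.1110, 0)
  M1 = (+0.1110, +0.1110, 0)
  M2 = (+0.1110, -0.1110, 0)
  M3 = (-0.1110, -0.1110, 0)
rvec = (0.4646, 0.0157, -0.1916), |rvec| = θ = 0.50280 rad = 28.808°
Rodrigues: sinθ=0.48188, 1−cosθ=0.12376; R = I + sinθ·[k]× + (1−cosθ)·[k]×²:
    [+0.98191 +0.18720 -0.02853]
    [-0.18006 +0.87636 -0.44674]
    [-0.05863 +0.44380 +0.89421]
t = (-0.3620, 0.2513, 1.4289) m
M0: Pc = R·M0+t = (-0.45021, +0.36856, +1.48467); u = 791.9·(-0.45021)/1.48467 + 326.4 = 86.2634, v = 693.1·(+0.36856)/1.48467 + 242.2 = 414.2587
M1: Pc = R·M1+t = (-0.23223, +0.32859, +1.47165); u = 791.9·(-0.23223)/1.47165 + 326.4 = 201.4370, v = 693.1·(+0.32859)/1.47165 + 242.2 = 396.9545
M2: Pc = R·M2+t = (-0.27379, +0.13404, +1.37313); u = 791.9·(-0.27379)/1.37313 + 326.4 = 168.5038, v = 693.1·(+0.13404)/1.37313 + 242.2 = 309.8569
M3: Pc = R·M3+t = (-0.49177, +0.17401, +1.38615); u = 791.9·(-0.49177)/1.38615 + 326.4 = 45.4531, v = 693.1·(+0.17401)/1.38615 + 242.2 = 329.2088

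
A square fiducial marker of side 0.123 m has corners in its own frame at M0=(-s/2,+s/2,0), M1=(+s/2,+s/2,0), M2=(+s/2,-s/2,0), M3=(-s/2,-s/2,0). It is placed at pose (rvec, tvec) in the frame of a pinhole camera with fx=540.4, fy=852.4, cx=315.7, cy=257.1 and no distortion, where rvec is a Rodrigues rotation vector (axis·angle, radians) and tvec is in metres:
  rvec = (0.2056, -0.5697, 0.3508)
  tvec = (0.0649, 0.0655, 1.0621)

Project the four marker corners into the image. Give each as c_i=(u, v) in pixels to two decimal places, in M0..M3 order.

Intrinsics K: fx=540.4, fy=852.4, cx=315.7, cy=257.1
Marker side s = 0.123 m; corners in marker frame (Z=0):
  M0 = (-0.0615, +0.0615, 0)
  M1 = (+0.0615, +0.0615, 0)
  M2 = (+0.0615, -0.0615, 0)
  M3 = (-0.0615, -0.0615, 0)
rvec = (0.2056, -0.5697, 0.3508), |rvec| = θ = 0.69992 rad = 40.103°
Rodrigues: sinθ=0.64416, 1−cosθ=0.23511; R = I + sinθ·[k]× + (1−cosθ)·[k]×²:
    [+0.78518 -0.37906 -0.48970]
    [+0.26664 +0.92065 -0.28513]
    [+0.55892 +0.09331 +0.82395]
t = (0.0649, 0.0655, 1.0621) m
M0: Pc = R·M0+t = (-0.00670, +0.10572, +1.03346); u = 540.4·(-0.00670)/1.03346 + 315.7 = 312.1960, v = 852.4·(+0.10572)/1.03346 + 257.1 = 344.2993
M1: Pc = R·M1+t = (+0.08988, +0.13852, +1.10221); u = 540.4·(+0.08988)/1.10221 + 315.7 = 359.7651, v = 852.4·(+0.13852)/1.10221 + 257.1 = 364.2238
M2: Pc = R·M2+t = (+0.13650, +0.02528, +1.09074); u = 540.4·(+0.13650)/1.09074 + 315.7 = 383.3288, v = 852.4·(+0.02528)/1.09074 + 257.1 = 276.8545
M3: Pc = R·M3+t = (+0.03992, -0.00752, +1.02199); u = 540.4·(+0.03992)/1.02199 + 315.7 = 336.8107, v = 852.4·(-0.00752)/1.02199 + 257.1 = 250.8291

c0=(312.20, 344.30) c1=(359.77, 364.22) c2=(383.33, 276.85) c3=(336.81, 250.83)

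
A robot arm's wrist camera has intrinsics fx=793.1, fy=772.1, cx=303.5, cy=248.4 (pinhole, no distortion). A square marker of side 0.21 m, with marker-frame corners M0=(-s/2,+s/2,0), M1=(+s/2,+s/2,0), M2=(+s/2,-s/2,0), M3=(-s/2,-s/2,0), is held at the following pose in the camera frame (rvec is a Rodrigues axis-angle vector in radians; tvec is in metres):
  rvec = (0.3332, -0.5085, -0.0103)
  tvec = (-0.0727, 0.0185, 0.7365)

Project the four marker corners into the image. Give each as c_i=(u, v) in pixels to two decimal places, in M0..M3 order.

c0=(113.79, 385.18) c1=(314.65, 350.33) c2=(331.65, 155.66) c3=(113.02, 164.26)

Intrinsics K: fx=793.1, fy=772.1, cx=303.5, cy=248.4
Marker side s = 0.21 m; corners in marker frame (Z=0):
  M0 = (-0.1050, +0.1050, 0)
  M1 = (+0.1050, +0.1050, 0)
  M2 = (+0.1050, -0.1050, 0)
  M3 = (-0.1050, -0.1050, 0)
rvec = (0.3332, -0.5085, -0.0103), |rvec| = θ = 0.60803 rad = 34.838°
Rodrigues: sinθ=0.57125, 1−cosθ=0.17923; R = I + sinθ·[k]× + (1−cosθ)·[k]×²:
    [+0.87460 -0.07246 -0.47941]
    [-0.09182 +0.94613 -0.31051]
    [+0.47608 +0.31558 +0.82083]
t = (-0.0727, 0.0185, 0.7365) m
M0: Pc = R·M0+t = (-0.17214, +0.12748, +0.71965); u = 793.1·(-0.17214)/0.71965 + 303.5 = 113.7891, v = 772.1·(+0.12748)/0.71965 + 248.4 = 385.1756
M1: Pc = R·M1+t = (+0.01152, +0.10820, +0.81962); u = 793.1·(+0.01152)/0.81962 + 303.5 = 314.6513, v = 772.1·(+0.10820)/0.81962 + 248.4 = 350.3288
M2: Pc = R·M2+t = (+0.02674, -0.09048, +0.75335); u = 793.1·(+0.02674)/0.75335 + 303.5 = 331.6520, v = 772.1·(-0.09048)/0.75335 + 248.4 = 155.6643
M3: Pc = R·M3+t = (-0.15692, -0.07120, +0.65338); u = 793.1·(-0.15692)/0.65338 + 303.5 = 113.0174, v = 772.1·(-0.07120)/0.65338 + 248.4 = 164.2591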